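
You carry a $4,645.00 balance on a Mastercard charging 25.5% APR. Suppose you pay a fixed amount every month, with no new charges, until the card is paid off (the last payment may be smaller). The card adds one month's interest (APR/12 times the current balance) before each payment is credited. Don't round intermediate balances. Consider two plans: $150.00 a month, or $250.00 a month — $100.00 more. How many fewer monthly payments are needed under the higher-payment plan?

28 fewer payments

Monthly rate r = 25.5%/12 = 2.125% = 0.02125.
At $150.00/mo: n = ⌈−ln(1 − rB₀/P)/ln(1+r)⌉ = 52 payments (last $4.83); total interest = total paid − $4,645.00 = $3,009.83.
At $250.00/mo: 24 payments (last $221.50); total interest $1,326.50.
Payments saved = 52 − 24 = 28.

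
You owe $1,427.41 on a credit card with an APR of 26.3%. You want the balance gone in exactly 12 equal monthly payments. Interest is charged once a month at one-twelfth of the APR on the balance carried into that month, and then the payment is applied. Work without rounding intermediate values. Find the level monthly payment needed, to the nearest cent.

Monthly rate r = 26.3%/12 = 2.19167% = 0.0219167.
Level-payment amortization: P = B₀·r / (1 − (1+r)^(−n)) = 1427.41·0.0219167 / (1 − 1.02192^(−12)).
Denominator 1 − (1+r)^(−12) = 0.229071301.
P = 31.2841 / 0.229071301 ≈ 136.57.

$136.57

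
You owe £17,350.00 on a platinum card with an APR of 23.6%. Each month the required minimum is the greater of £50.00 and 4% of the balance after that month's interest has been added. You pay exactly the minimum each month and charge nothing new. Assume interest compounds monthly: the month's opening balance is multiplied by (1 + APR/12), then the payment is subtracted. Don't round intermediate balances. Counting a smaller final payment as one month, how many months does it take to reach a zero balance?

Monthly rate r = 23.6%/12 = 1.96667% = 0.0196667.
While 4% of the post-interest balance exceeds £50.00, each month B ← (B·(1+r))·(1 − 0.04), i.e. B shrinks by the factor (1+r)·0.96 = 0.97888.
This holds for months 1–125. Entering month 126 the balance is £1,203.60; 4% of the post-interest balance is now below £50.00, so the flat £50.00 minimum applies from here.
From month 126 a fixed £50.00 at rate r clears £1,203.60 in 33 more payments. Total: 125 + 33 = 158 months.

158 months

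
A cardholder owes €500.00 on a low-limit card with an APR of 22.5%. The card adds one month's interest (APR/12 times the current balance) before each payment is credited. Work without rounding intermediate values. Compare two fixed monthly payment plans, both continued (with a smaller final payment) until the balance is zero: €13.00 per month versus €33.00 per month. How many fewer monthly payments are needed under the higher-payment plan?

Monthly rate r = 22.5%/12 = 1.875% = 0.01875.
At €13.00/mo: n = ⌈−ln(1 − rB₀/P)/ln(1+r)⌉ = 69 payments (last €9.75); total interest = total paid − €500.00 = €393.75.
At €33.00/mo: 18 payments (last €32.70); total interest €93.70.
Payments saved = 69 − 18 = 51.

51 fewer payments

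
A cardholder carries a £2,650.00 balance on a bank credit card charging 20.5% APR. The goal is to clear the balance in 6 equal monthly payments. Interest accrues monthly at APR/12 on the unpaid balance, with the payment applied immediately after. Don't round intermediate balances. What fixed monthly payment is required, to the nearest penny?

Monthly rate r = 20.5%/12 = 1.70833% = 0.0170833.
Level-payment amortization: P = B₀·r / (1 − (1+r)^(−n)) = 2650.00·0.0170833 / (1 − 1.01708^(−6)).
Denominator 1 − (1+r)^(−6) = 0.096640172.
P = 45.2708 / 0.096640172 ≈ 468.45.

£468.45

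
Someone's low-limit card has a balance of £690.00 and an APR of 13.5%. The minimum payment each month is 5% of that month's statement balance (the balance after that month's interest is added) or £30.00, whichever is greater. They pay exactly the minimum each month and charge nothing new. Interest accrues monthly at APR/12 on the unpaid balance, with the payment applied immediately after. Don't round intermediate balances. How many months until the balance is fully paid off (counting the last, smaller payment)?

Monthly rate r = 13.5%/12 = 1.125% = 0.01125.
While 5% of the post-interest balance exceeds £30.00, each month B ← (B·(1+r))·(1 − 0.05), i.e. B shrinks by the factor (1+r)·0.95 = 0.96069.
This holds for months 1–4. Entering month 5 the balance is £587.73; 5% of the post-interest balance is now below £30.00, so the flat £30.00 minimum applies from here.
From month 5 a fixed £30.00 at rate r clears £587.73 in 23 more payments. Total: 4 + 23 = 27 months.

27 months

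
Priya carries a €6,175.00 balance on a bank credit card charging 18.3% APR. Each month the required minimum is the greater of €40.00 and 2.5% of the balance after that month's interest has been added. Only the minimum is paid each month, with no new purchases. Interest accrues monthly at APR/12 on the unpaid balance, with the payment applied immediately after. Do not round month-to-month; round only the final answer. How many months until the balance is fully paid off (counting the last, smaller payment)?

Monthly rate r = 18.3%/12 = 1.525% = 0.01525.
While 2.5% of the post-interest balance exceeds €40.00, each month B ← (B·(1+r))·(1 − 0.025), i.e. B shrinks by the factor (1+r)·0.975 = 0.98987.
This holds for months 1–135. Entering month 136 the balance is €1,561.76; 2.5% of the post-interest balance is now below €40.00, so the flat €40.00 minimum applies from here.
From month 136 a fixed €40.00 at rate r clears €1,561.76 in 60 more payments. Total: 135 + 60 = 195 months.

195 months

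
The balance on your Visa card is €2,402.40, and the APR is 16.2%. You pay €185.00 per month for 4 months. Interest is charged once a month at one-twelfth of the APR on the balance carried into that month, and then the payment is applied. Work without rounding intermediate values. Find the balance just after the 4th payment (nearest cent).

€1,779.66

Monthly rate r = 16.2%/12 = 1.35% = 0.0135.
Each month: B ← B·(1+r) − €185.00.
Month 1: interest €32.43; balance after payment €2,249.83.
Month 2: interest €30.37; balance after payment €2,095.21.
Month 3: interest €28.29; balance after payment €1,938.49.
Month 4: interest €26.17; balance after payment €1,779.66.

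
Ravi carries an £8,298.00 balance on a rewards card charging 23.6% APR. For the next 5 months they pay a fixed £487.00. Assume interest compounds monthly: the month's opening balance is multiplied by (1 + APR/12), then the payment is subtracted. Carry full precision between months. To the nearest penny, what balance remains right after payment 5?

Monthly rate r = 23.6%/12 = 1.96667% = 0.0196667.
Each month: B ← B·(1+r) − £487.00.
Month 1: interest £163.19; balance after payment £7,974.19.
Month 2: interest £156.83; balance after payment £7,644.02.
Month 3: interest £150.33; balance after payment £7,307.35.
Month 4: interest £143.71; balance after payment £6,964.06.
Month 5: interest £136.96; balance after payment £6,614.02.

£6,614.02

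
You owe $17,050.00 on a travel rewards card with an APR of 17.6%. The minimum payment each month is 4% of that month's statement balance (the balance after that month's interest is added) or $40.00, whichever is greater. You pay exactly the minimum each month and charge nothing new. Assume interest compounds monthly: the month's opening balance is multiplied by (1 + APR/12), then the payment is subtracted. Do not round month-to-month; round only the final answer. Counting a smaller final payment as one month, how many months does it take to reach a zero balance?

140 months

Monthly rate r = 17.6%/12 = 1.46667% = 0.0146667.
While 4% of the post-interest balance exceeds $40.00, each month B ← (B·(1+r))·(1 − 0.04), i.e. B shrinks by the factor (1+r)·0.96 = 0.97408.
This holds for months 1–109. Entering month 110 the balance is $973.95; 4% of the post-interest balance is now below $40.00, so the flat $40.00 minimum applies from here.
From month 110 a fixed $40.00 at rate r clears $973.95 in 31 more payments. Total: 109 + 31 = 140 months.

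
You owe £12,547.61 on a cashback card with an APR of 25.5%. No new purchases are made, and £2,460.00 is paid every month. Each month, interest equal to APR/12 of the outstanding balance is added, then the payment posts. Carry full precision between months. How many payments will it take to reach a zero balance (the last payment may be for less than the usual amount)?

Monthly rate r = 25.5%/12 = 2.125% = 0.02125.
Recurrence: B ← B·(1+r) − £2,460.00.
Month 1: interest £266.64; balance after payment £10,354.25.
Month 2: interest £220.03; balance after payment £8,114.27.
Month 3: interest £172.43; balance after payment £5,826.70.
Month 4: interest £123.82; balance after payment £3,490.52.
Month 5: interest £74.17; balance after payment £1,104.69.
Month 6: interest £23.47; balance after payment £0.00.

6 months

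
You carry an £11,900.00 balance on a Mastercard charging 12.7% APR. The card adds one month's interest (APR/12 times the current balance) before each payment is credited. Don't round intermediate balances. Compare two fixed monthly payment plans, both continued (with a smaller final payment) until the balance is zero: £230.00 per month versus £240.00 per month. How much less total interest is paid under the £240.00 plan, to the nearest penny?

£368.20

Monthly rate r = 12.7%/12 = 1.05833% = 0.0105833.
At £230.00/mo: n = ⌈−ln(1 − rB₀/P)/ln(1+r)⌉ = 76 payments (last £77.80); total interest = total paid − £11,900.00 = £5,427.80.
At £240.00/mo: 71 payments (last £159.60); total interest £5,059.60.
Interest saved = £5,427.80 − £5,059.60 = £368.20.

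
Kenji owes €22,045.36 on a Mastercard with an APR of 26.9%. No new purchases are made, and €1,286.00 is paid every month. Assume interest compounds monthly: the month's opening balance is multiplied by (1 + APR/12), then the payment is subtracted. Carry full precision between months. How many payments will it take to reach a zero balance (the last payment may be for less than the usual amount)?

22 payments

Monthly rate r = 26.9%/12 = 2.24167% = 0.0224167.
Recurrence: B ← B·(1+r) − €1,286.00.
Month 1: interest €494.18; balance after payment €21,253.54.
Month 2: interest €476.43; balance after payment €20,443.98.
Closed form: n = −ln(1 − rB₀/P)/ln(1+r) = −ln(0.61572)/ln(1.02242) ≈ 21.876, so the balance reaches zero during payment 22.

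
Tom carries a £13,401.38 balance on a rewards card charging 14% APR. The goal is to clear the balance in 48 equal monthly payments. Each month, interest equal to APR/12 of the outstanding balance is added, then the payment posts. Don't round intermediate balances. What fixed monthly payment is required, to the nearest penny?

Monthly rate r = 14%/12 = 1.16667% = 0.0116667.
Level-payment amortization: P = B₀·r / (1 − (1+r)^(−n)) = 13401.38·0.0116667 / (1 − 1.01167^(−48)).
Denominator 1 − (1+r)^(−48) = 0.42693637.
P = 156.349 / 0.42693637 ≈ 366.21.

£366.21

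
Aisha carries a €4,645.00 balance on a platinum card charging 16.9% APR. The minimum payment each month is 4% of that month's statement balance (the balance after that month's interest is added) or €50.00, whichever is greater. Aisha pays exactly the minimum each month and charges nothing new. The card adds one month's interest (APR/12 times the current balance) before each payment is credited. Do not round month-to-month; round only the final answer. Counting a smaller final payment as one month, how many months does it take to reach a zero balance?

Monthly rate r = 16.9%/12 = 1.40833% = 0.0140833.
While 4% of the post-interest balance exceeds €50.00, each month B ← (B·(1+r))·(1 − 0.04), i.e. B shrinks by the factor (1+r)·0.96 = 0.97352.
This holds for months 1–50. Entering month 51 the balance is €1,214.03; 4% of the post-interest balance is now below €50.00, so the flat €50.00 minimum applies from here.
From month 51 a fixed €50.00 at rate r clears €1,214.03 in 30 more payments. Total: 50 + 30 = 80 months.

80 months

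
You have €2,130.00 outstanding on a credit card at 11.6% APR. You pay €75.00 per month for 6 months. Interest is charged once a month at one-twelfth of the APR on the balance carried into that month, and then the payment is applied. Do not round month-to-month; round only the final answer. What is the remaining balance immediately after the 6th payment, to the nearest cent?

Monthly rate r = 11.6%/12 = 0.966667% = 0.00966667.
Each month: B ← B·(1+r) − €75.00.
Month 1: interest €20.59; balance after payment €2,075.59.
Month 2: interest €20.06; balance after payment €2,020.65.
Month 3: interest €19.53; balance after payment €1,965.19.
Month 4: interest €19.00; balance after payment €1,909.18.
Month 5: interest €18.46; balance after payment €1,852.64.
Month 6: interest €17.91; balance after payment €1,795.55.

€1,795.55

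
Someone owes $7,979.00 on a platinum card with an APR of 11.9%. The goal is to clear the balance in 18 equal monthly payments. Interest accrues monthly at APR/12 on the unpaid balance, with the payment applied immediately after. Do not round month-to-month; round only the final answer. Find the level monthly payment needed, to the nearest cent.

$486.21

Monthly rate r = 11.9%/12 = 0.991667% = 0.00991667.
Level-payment amortization: P = B₀·r / (1 − (1+r)^(−n)) = 7979.00·0.00991667 / (1 − 1.00992^(−18)).
Denominator 1 − (1+r)^(−18) = 0.162740102.
P = 79.1251 / 0.162740102 ≈ 486.21.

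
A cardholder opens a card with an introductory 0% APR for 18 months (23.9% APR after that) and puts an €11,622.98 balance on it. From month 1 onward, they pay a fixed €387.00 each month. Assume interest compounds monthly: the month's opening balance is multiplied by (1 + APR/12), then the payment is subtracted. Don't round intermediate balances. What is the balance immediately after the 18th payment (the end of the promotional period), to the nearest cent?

€4,656.98

Promo months 1–18 at r₀ = 0%/12 = 0; months 19+ at r₁ = 23.9%/12 = 0.0199167.
After month 18 (no interest yet): B = €11,622.98 − 18·€387.00 = €4,656.98.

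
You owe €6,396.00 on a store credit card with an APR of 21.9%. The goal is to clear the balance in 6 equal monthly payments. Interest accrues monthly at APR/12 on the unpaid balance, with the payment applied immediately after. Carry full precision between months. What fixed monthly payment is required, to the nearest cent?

Monthly rate r = 21.9%/12 = 1.825% = 0.01825.
Level-payment amortization: P = B₀·r / (1 − (1+r)^(−n)) = 6396.00·0.01825 / (1 − 1.01825^(−6)).
Denominator 1 − (1+r)^(−6) = 0.102832594.
P = 116.727 / 0.102832594 ≈ 1135.12.

€1,135.12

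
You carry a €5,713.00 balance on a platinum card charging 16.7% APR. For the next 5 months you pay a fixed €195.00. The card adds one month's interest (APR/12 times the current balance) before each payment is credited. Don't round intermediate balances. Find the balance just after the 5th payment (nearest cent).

Monthly rate r = 16.7%/12 = 1.39167% = 0.0139167.
Each month: B ← B·(1+r) − €195.00.
Month 1: interest €79.51; balance after payment €5,597.51.
Month 2: interest €77.90; balance after payment €5,480.40.
Month 3: interest €76.27; balance after payment €5,361.67.
Month 4: interest €74.62; balance after payment €5,241.29.
Month 5: interest €72.94; balance after payment €5,119.23.

€5,119.23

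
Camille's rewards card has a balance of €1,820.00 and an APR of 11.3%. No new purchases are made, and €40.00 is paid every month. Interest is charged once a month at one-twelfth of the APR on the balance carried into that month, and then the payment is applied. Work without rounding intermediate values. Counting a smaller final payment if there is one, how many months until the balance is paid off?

60 payments

Monthly rate r = 11.3%/12 = 0.941667% = 0.00941667.
Recurrence: B ← B·(1+r) − €40.00.
Month 1: interest €17.14; balance after payment €1,797.14.
Month 2: interest €16.92; balance after payment €1,774.06.
Closed form: n = −ln(1 − rB₀/P)/ln(1+r) = −ln(0.57154)/ln(1.00942) ≈ 59.686, so the balance reaches zero during payment 60.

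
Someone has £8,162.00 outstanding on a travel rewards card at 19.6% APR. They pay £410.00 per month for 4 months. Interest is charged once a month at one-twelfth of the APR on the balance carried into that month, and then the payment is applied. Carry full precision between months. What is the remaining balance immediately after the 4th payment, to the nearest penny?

Monthly rate r = 19.6%/12 = 1.63333% = 0.0163333.
Each month: B ← B·(1+r) − £410.00.
Month 1: interest £133.31; balance after payment £7,885.31.
Month 2: interest £128.79; balance after payment £7,604.11.
Month 3: interest £124.20; balance after payment £7,318.31.
Month 4: interest £119.53; balance after payment £7,027.84.

£7,027.84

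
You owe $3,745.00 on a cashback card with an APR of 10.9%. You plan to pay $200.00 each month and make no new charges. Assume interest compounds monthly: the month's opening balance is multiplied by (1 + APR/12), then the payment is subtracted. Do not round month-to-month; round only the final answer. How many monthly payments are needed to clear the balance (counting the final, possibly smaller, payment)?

21 payments

Monthly rate r = 10.9%/12 = 0.908333% = 0.00908333.
Recurrence: B ← B·(1+r) − $200.00.
Month 1: interest $34.02; balance after payment $3,579.02.
Month 2: interest $32.51; balance after payment $3,411.53.
Closed form: n = −ln(1 − rB₀/P)/ln(1+r) = −ln(0.82991)/ln(1.00908) ≈ 20.618, so the balance reaches zero during payment 21.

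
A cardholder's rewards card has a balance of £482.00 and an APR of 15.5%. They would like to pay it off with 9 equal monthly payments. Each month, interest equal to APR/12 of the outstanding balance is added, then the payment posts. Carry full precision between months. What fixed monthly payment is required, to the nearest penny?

£57.07

Monthly rate r = 15.5%/12 = 1.29167% = 0.0129167.
Level-payment amortization: P = B₀·r / (1 − (1+r)^(−n)) = 482.00·0.0129167 / (1 − 1.01292^(−9)).
Denominator 1 − (1+r)^(−9) = 0.109084436.
P = 6.22583 / 0.109084436 ≈ 57.07.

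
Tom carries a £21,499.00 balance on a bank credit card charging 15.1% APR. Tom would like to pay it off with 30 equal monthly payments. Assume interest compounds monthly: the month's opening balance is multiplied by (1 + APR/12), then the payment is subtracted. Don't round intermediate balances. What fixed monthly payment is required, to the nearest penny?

£864.83

Monthly rate r = 15.1%/12 = 1.25833% = 0.0125833.
Level-payment amortization: P = B₀·r / (1 − (1+r)^(−n)) = 21499.00·0.0125833 / (1 − 1.01258^(−30)).
Denominator 1 − (1+r)^(−30) = 0.31281012.
P = 270.529 / 0.31281012 ≈ 864.83.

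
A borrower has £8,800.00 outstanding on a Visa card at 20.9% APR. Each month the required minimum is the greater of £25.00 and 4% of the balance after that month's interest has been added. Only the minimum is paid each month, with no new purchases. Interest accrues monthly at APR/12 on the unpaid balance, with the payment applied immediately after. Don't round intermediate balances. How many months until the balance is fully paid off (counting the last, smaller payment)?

Monthly rate r = 20.9%/12 = 1.74167% = 0.0174167.
While 4% of the post-interest balance exceeds £25.00, each month B ← (B·(1+r))·(1 − 0.04), i.e. B shrinks by the factor (1+r)·0.96 = 0.97672.
This holds for months 1–114. Entering month 115 the balance is £600.17; 4% of the post-interest balance is now below £25.00, so the flat £25.00 minimum applies from here.
From month 115 a fixed £25.00 at rate r clears £600.17 in 32 more payments. Total: 114 + 32 = 146 months.

146 months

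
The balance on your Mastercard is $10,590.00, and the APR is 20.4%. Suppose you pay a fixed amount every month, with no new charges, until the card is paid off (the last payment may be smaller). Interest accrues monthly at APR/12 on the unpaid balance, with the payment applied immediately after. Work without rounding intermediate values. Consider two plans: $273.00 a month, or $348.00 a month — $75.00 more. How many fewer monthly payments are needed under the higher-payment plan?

20 fewer payments

Monthly rate r = 20.4%/12 = 1.7% = 0.017.
At $273.00/mo: n = ⌈−ln(1 − rB₀/P)/ln(1+r)⌉ = 64 payments (last $246.31); total interest = total paid − $10,590.00 = $6,855.31.
At $348.00/mo: 44 payments (last $74.00); total interest $4,448.00.
Payments saved = 64 − 44 = 20.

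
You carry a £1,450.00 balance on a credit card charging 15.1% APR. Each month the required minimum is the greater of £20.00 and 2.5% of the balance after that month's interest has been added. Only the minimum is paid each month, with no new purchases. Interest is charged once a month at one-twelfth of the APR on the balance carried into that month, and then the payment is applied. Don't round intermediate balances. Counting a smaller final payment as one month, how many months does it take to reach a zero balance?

103 months

Monthly rate r = 15.1%/12 = 1.25833% = 0.0125833.
While 2.5% of the post-interest balance exceeds £20.00, each month B ← (B·(1+r))·(1 − 0.025), i.e. B shrinks by the factor (1+r)·0.975 = 0.98727.
This holds for months 1–48. Entering month 49 the balance is £783.91; 2.5% of the post-interest balance is now below £20.00, so the flat £20.00 minimum applies from here.
From month 49 a fixed £20.00 at rate r clears £783.91 in 55 more payments. Total: 48 + 55 = 103 months.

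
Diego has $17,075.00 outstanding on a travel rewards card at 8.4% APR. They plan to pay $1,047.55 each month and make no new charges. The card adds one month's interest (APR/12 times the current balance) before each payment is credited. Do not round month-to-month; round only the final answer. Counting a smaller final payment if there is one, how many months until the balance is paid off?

18 payments

Monthly rate r = 8.4%/12 = 0.7% = 0.007.
Recurrence: B ← B·(1+r) − $1,047.55.
Month 1: interest $119.53; balance after payment $16,146.98.
Month 2: interest $113.03; balance after payment $15,212.45.
Closed form: n = −ln(1 − rB₀/P)/ln(1+r) = −ln(0.8859)/ln(1.007) ≈ 17.368, so the balance reaches zero during payment 18.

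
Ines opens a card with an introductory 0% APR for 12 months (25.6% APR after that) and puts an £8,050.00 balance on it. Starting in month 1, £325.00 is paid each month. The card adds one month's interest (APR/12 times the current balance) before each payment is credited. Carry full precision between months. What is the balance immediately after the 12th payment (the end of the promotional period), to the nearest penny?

Promo months 1–12 at r₀ = 0%/12 = 0; months 13+ at r₁ = 25.6%/12 = 0.0213333.
After month 12 (no interest yet): B = £8,050.00 − 12·£325.00 = £4,150.00.

£4,150.00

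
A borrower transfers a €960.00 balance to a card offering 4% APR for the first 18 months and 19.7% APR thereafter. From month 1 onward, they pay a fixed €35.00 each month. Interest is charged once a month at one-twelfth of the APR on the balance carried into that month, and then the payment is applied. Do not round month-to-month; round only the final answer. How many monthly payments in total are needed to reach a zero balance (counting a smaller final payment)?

Promo months 1–18 at r₀ = 4%/12 = 0.00333333; months 19+ at r₁ = 19.7%/12 = 0.0164167.
After month 18: iterate B ← B·(1+r₀) − €35.00 for 18 months → €371.09.
Then at r₁ with €35.00/mo: n₂ = −ln(1 − r₁·B/P)/ln(1+r₁) ≈ 11.74 → 12 more payments.

30 months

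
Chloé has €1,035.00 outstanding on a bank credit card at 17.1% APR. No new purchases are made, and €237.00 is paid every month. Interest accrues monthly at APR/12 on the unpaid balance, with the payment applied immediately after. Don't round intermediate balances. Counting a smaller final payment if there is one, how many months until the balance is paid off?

Monthly rate r = 17.1%/12 = 1.425% = 0.01425.
Recurrence: B ← B·(1+r) − €237.00.
Month 1: interest €14.75; balance after payment €812.75.
Month 2: interest €11.58; balance after payment €587.33.
Month 3: interest €8.37; balance after payment €358.70.
Month 4: interest €5.11; balance after payment €126.81.
Month 5: interest €1.81; balance after payment €0.00.

5 payments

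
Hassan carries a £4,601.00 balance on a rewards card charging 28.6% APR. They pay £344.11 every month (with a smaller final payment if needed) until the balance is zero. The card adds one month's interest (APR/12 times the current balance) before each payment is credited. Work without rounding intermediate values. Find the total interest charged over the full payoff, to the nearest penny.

£1,005.63

Monthly rate r = 28.6%/12 = 2.38333% = 0.0238333.
Payoff takes n = ⌈−ln(1 − rB₀/P)/ln(1+r)⌉ = ⌈16.291⌉ = 17 payments; the last is £100.87.
Total paid = 16·£344.11 + £100.87 = £5,606.63.
Total interest = total paid − principal = £5,606.63 − £4,601.00 = £1,005.63.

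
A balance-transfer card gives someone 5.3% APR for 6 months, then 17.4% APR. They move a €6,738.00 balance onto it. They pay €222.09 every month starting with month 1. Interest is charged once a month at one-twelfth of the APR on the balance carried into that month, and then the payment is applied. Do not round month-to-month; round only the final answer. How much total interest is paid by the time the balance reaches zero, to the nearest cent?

€1,570.30

Promo months 1–6 at r₀ = 5.3%/12 = 0.00441667; months 7+ at r₁ = 17.4%/12 = 0.0145.
After month 6: iterate B ← B·(1+r₀) − €222.09 for 6 months → €5,571.20.
Then at r₁ with €222.09/mo: n₂ = −ln(1 − r₁·B/P)/ln(1+r₁) ≈ 31.41 → 32 more payments.
Total paid = 37·€222.09 + €90.97 = €8,308.30; interest = €8,308.30 − €6,738.00 = €1,570.30.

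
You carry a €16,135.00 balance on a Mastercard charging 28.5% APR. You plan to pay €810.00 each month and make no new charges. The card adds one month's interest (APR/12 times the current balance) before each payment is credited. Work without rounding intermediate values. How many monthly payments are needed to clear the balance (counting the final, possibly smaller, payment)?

Monthly rate r = 28.5%/12 = 2.375% = 0.02375.
Recurrence: B ← B·(1+r) − €810.00.
Month 1: interest €383.21; balance after payment €15,708.21.
Month 2: interest €373.07; balance after payment €15,271.28.
Closed form: n = −ln(1 − rB₀/P)/ln(1+r) = −ln(0.52691)/ln(1.02375) ≈ 27.297, so the balance reaches zero during payment 28.

28 months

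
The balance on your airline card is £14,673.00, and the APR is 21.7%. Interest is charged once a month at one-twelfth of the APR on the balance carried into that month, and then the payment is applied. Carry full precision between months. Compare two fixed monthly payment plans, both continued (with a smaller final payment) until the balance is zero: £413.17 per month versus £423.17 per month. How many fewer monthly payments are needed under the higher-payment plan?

2 fewer payments

Monthly rate r = 21.7%/12 = 1.80833% = 0.0180833.
At £413.17/mo: n = ⌈−ln(1 − rB₀/P)/ln(1+r)⌉ = 58 payments (last £144.54); total interest = total paid − £14,673.00 = £9,022.23.
At £423.17/mo: 56 payments (last £12.80); total interest £8,614.15.
Payments saved = 58 − 56 = 2.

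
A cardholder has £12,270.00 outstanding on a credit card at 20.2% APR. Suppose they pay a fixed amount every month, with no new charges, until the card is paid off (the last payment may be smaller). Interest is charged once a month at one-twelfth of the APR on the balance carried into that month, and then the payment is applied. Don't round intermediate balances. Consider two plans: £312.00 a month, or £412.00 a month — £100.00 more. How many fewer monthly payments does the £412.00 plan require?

23 fewer payments

Monthly rate r = 20.2%/12 = 1.68333% = 0.0168333.
At £312.00/mo: n = ⌈−ln(1 − rB₀/P)/ln(1+r)⌉ = 65 payments (last £305.69); total interest = total paid − £12,270.00 = £8,003.69.
At £412.00/mo: 42 payments (last £281.47); total interest £4,903.47.
Payments saved = 65 − 42 = 23.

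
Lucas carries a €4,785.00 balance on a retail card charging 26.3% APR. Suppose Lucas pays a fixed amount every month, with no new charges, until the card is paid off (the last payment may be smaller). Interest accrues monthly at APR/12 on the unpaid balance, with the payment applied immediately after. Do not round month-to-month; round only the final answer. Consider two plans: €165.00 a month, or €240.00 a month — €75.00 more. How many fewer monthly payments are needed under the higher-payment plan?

20 fewer payments

Monthly rate r = 26.3%/12 = 2.19167% = 0.0219167.
At €165.00/mo: n = ⌈−ln(1 − rB₀/P)/ln(1+r)⌉ = 47 payments (last €93.14); total interest = total paid − €4,785.00 = €2,898.14.
At €240.00/mo: 27 payments (last €119.46); total interest €1,574.46.
Payments saved = 47 − 27 = 20.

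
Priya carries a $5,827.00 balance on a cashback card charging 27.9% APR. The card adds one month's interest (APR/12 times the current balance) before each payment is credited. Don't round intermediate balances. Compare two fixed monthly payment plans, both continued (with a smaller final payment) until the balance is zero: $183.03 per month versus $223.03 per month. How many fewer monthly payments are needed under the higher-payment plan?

18 fewer payments

Monthly rate r = 27.9%/12 = 2.325% = 0.02325.
At $183.03/mo: n = ⌈−ln(1 − rB₀/P)/ln(1+r)⌉ = 59 payments (last $118.01); total interest = total paid − $5,827.00 = $4,906.75.
At $223.03/mo: 41 payments (last $153.07); total interest $3,247.27.
Payments saved = 59 − 41 = 18.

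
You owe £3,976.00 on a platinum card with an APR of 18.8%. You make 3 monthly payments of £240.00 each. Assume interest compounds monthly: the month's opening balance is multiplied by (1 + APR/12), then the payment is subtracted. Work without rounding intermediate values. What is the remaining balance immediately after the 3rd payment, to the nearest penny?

Monthly rate r = 18.8%/12 = 1.56667% = 0.0156667.
Each month: B ← B·(1+r) − £240.00.
Month 1: interest £62.29; balance after payment £3,798.29.
Month 2: interest £59.51; balance after payment £3,617.80.
Month 3: interest £56.68; balance after payment £3,434.48.

£3,434.48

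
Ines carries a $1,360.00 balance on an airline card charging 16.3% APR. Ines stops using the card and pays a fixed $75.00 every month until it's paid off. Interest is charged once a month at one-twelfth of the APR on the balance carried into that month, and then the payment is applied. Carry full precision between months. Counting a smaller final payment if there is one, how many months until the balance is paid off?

Monthly rate r = 16.3%/12 = 1.35833% = 0.0135833.
Recurrence: B ← B·(1+r) − $75.00.
Month 1: interest $18.47; balance after payment $1,303.47.
Month 2: interest $17.71; balance after payment $1,246.18.
Closed form: n = −ln(1 − rB₀/P)/ln(1+r) = −ln(0.75369)/ln(1.01358) ≈ 20.959, so the balance reaches zero during payment 21.

21 payments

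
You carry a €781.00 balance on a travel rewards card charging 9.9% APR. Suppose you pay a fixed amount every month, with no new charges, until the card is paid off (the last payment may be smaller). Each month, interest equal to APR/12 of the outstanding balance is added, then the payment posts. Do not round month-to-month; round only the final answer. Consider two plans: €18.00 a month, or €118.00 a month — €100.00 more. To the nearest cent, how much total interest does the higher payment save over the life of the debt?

Monthly rate r = 9.9%/12 = 0.825% = 0.00825.
At €18.00/mo: n = ⌈−ln(1 − rB₀/P)/ln(1+r)⌉ = 54 payments (last €16.76); total interest = total paid − €781.00 = €189.76.
At €118.00/mo: 7 payments (last €98.51); total interest €25.51.
Interest saved = €189.76 − €25.51 = €164.25.

€164.25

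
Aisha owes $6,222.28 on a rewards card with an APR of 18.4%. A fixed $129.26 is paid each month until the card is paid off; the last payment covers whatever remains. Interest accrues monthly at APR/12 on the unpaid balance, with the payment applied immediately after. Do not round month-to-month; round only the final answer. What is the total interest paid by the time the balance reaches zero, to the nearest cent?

Monthly rate r = 18.4%/12 = 1.53333% = 0.0153333.
Payoff takes n = ⌈−ln(1 − rB₀/P)/ln(1+r)⌉ = ⌈88.049⌉ = 89 payments; the last is $6.36.
Total paid = 88·$129.26 + $6.36 = $11,381.24.
Total interest = total paid − principal = $11,381.24 − $6,222.28 = $5,158.96.

$5,158.96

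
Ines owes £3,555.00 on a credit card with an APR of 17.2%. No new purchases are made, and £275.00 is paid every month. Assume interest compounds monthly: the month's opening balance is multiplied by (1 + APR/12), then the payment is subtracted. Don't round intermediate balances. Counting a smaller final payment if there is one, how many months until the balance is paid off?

Monthly rate r = 17.2%/12 = 1.43333% = 0.0143333.
Recurrence: B ← B·(1+r) − £275.00.
Month 1: interest £50.95; balance after payment £3,330.95.
Month 2: interest £47.74; balance after payment £3,103.70.
Closed form: n = −ln(1 − rB₀/P)/ln(1+r) = −ln(0.81471)/ln(1.01433) ≈ 14.399, so the balance reaches zero during payment 15.

15 payments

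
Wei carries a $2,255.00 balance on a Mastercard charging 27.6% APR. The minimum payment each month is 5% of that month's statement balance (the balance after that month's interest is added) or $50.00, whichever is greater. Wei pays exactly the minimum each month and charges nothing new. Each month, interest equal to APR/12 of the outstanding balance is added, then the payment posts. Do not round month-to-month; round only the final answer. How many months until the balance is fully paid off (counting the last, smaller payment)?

56 months

Monthly rate r = 27.6%/12 = 2.3% = 0.023.
While 5% of the post-interest balance exceeds $50.00, each month B ← (B·(1+r))·(1 − 0.05), i.e. B shrinks by the factor (1+r)·0.95 = 0.97185.
This holds for months 1–30. Entering month 31 the balance is $957.47; 5% of the post-interest balance is now below $50.00, so the flat $50.00 minimum applies from here.
From month 31 a fixed $50.00 at rate r clears $957.47 in 26 more payments. Total: 30 + 26 = 56 months.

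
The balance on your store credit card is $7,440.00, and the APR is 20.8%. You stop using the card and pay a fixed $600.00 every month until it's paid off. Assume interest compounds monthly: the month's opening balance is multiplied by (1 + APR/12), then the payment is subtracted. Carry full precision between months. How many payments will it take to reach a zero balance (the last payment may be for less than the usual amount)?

Monthly rate r = 20.8%/12 = 1.73333% = 0.0173333.
Recurrence: B ← B·(1+r) − $600.00.
Month 1: interest $128.96; balance after payment $6,968.96.
Month 2: interest $120.80; balance after payment $6,489.76.
Closed form: n = −ln(1 − rB₀/P)/ln(1+r) = −ln(0.78507)/ln(1.01733) ≈ 14.081, so the balance reaches zero during payment 15.

15 payments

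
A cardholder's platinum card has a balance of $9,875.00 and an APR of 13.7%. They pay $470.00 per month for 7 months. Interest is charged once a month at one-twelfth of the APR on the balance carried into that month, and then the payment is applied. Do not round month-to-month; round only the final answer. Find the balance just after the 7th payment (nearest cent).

$7,286.88

Monthly rate r = 13.7%/12 = 1.14167% = 0.0114167.
Each month: B ← B·(1+r) − $470.00.
Month 1: interest $112.74; balance after payment $9,517.74.
Month 2: interest $108.66; balance after payment $9,156.40.
Month 3: interest $104.54; balance after payment $8,790.94.
Month 4: interest $100.36; balance after payment $8,421.30.
Month 5: interest $96.14; balance after payment $8,047.44.
Month 6: interest $91.87; balance after payment $7,669.32.
Month 7: interest $87.56; balance after payment $7,286.88.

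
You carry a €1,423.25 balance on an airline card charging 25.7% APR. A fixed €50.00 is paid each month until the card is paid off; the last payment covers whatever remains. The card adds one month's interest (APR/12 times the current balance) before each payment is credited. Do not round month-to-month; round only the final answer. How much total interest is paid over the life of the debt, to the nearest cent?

€796.38

Monthly rate r = 25.7%/12 = 2.14167% = 0.0214167.
Payoff takes n = ⌈−ln(1 − rB₀/P)/ln(1+r)⌉ = ⌈44.390⌉ = 45 payments; the last is €19.63.
Total paid = 44·€50.00 + €19.63 = €2,219.63.
Total interest = total paid − principal = €2,219.63 − €1,423.25 = €796.38.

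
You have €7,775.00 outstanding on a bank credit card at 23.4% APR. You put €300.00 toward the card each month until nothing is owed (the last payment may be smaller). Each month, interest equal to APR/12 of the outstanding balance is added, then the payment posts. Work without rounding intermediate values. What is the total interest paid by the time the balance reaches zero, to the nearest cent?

€3,161.05

Monthly rate r = 23.4%/12 = 1.95% = 0.0195.
Payoff takes n = ⌈−ln(1 − rB₀/P)/ln(1+r)⌉ = ⌈36.451⌉ = 37 payments; the last is €136.05.
Total paid = 36·€300.00 + €136.05 = €10,936.05.
Total interest = total paid − principal = €10,936.05 − €7,775.00 = €3,161.05.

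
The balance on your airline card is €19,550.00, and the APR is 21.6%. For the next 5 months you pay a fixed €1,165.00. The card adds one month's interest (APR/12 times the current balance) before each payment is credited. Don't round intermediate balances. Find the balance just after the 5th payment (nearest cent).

€15,335.48

Monthly rate r = 21.6%/12 = 1.8% = 0.018.
Each month: B ← B·(1+r) − €1,165.00.
Month 1: interest €351.90; balance after payment €18,736.90.
Month 2: interest €337.26; balance after payment €17,909.16.
Month 3: interest €322.36; balance after payment €17,066.53.
Month 4: interest €307.20; balance after payment €16,208.73.
Month 5: interest €291.76; balance after payment €15,335.48.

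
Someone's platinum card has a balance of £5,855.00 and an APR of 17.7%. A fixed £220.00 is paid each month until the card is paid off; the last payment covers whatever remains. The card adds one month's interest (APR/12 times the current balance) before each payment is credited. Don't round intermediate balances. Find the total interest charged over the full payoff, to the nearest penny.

Monthly rate r = 17.7%/12 = 1.475% = 0.01475.
Payoff takes n = ⌈−ln(1 − rB₀/P)/ln(1+r)⌉ = ⌈34.044⌉ = 35 payments; the last is £9.83.
Total paid = 34·£220.00 + £9.83 = £7,489.83.
Total interest = total paid − principal = £7,489.83 − £5,855.00 = £1,634.83.

£1,634.83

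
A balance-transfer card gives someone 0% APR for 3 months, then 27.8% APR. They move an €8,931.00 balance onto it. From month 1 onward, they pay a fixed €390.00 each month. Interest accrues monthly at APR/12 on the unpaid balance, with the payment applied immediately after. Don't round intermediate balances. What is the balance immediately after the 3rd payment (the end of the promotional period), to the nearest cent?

€7,761.00

Promo months 1–3 at r₀ = 0%/12 = 0; months 4+ at r₁ = 27.8%/12 = 0.0231667.
After month 3 (no interest yet): B = €8,931.00 − 3·€390.00 = €7,761.00.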